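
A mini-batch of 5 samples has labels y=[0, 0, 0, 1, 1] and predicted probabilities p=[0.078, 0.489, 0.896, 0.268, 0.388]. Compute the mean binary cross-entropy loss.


L[0] = -ln(1-0.078) = -ln(0.922) = 0.0812
L[1] = -ln(1-0.489) = -ln(0.511) = 0.6714
L[2] = -ln(1-0.896) = -ln(0.104) = 2.2634
L[3] = -ln(0.268) = 1.3168
L[4] = -ln(0.388) = 0.9467
mean = (0.0812 + 0.6714 + 2.2634 + 1.3168 + 0.9467)/5 = 1.0559

1.0559


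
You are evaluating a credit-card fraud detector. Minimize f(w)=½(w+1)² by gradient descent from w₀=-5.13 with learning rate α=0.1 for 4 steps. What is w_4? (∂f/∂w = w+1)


step 1: grad = -5.13+1 = -4.13; w = -5.13 - 0.1·(-4.13) = -4.717
step 2: grad = -4.717+1 = -3.717; w = -4.717 - 0.1·(-3.717) = -4.3453
step 3: grad = -4.3453+1 = -3.3453; w = -4.3453 - 0.1·(-3.3453) = -4.01077
step 4: grad = -4.01077+1 = -3.01077; w = -4.01077 - 0.1·(-3.01077) = -3.709693

-3.709693


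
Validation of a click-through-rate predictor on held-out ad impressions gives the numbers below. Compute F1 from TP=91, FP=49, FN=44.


Precision = 91/140 = 0.65
Recall = 91/135 = 0.6741
F1 = 2·P·R/(P+R) = 2·TP/(2·TP+FP+FN) = 182/(182+49+44) = 182/275 = 0.6618

0.6618


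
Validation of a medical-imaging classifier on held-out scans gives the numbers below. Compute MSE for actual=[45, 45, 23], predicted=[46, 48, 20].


Squared errors: (45-46)²=1, (45-48)²=9, (23-20)²=9
Sum = 19
MSE = 19/3 = 19/3

19/3


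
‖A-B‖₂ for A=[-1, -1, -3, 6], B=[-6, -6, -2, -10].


d = √((-1+ 6)² + (-1+ 6)² + (-3+ 2)² + (6+ 10)²)
  = √(25 + 25 + 1 + 256)
  = √307 = 17.5214

17.5214


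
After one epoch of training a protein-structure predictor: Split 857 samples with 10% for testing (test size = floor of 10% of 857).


Test = ⌊857·10/100⌋ = 85
Train = 857 - 85 = 772

Train: 772, Test: 85


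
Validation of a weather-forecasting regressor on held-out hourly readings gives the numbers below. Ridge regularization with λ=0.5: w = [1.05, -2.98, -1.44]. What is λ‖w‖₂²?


‖w‖₂² = (1.05)² + (-2.98)² + (-1.44)²
     = 1.1025 + 8.8804 + 2.0736
     = 12.0565
λ·‖w‖₂² = 0.5·12.0565 = 6.02825

6.02825


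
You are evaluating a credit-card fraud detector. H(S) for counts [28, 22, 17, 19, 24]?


Probabilities: [28/110, 22/110, 17/110, 19/110, 24/110] ≈ [0.2545, 0.2, 0.1545, 0.1727, 0.2182]
H = -((28/110)·log₂(28/110) + (22/110)·log₂(22/110) + (17/110)·log₂(17/110) + (19/110)·log₂(19/110) + (24/110)·log₂(24/110))
  = 2.3 bits

2.3 bits


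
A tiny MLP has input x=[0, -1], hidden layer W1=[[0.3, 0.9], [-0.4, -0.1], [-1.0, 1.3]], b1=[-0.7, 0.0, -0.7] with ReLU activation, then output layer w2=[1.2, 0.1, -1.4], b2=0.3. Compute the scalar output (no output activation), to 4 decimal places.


z1[0] = (0.3)·(0) + (0.9)·(-1) - 0.7 = -1.6
z1[1] = (-0.4)·(0) + (-0.1)·(-1) + 0.0 = 0.1
z1[2] = (-1.0)·(0) + (1.3)·(-1) - 0.7 = -2.0
h = ReLU(z1) = [0.0, 0.1, 0.0]
output = (1.2)·(0.0) + (0.1)·(0.1) + (-1.4)·(0.0) + 0.3 = 0.31

0.31


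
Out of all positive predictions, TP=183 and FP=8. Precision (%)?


Precision = TP/(TP+FP)
= 183/(183+8)
= 183/191 = 95.81%

95.81%


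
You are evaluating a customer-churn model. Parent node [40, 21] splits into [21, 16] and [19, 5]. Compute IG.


Parent = [40, 21], H_parent = 0.9288
H_left = 0.9868 (n=37), H_right = 0.7383 (n=24)
H_children = (37/61)·0.9868 + (24/61)·0.7383 = 0.889
IG = 0.9288 - 0.889 = 0.0398

0.0398


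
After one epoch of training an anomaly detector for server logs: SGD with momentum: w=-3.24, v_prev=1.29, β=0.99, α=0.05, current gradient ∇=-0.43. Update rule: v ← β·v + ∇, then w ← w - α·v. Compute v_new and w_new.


v_new = 0.99·1.29 - 0.43 = 1.2771 - 0.43 = 0.8471
w_new = -3.24 - 0.05·0.8471 = -3.24 - 0.042355 = -3.282355

v_new=0.8471, w_new=-3.282355


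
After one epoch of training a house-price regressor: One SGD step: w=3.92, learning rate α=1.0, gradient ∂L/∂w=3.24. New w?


w_new = w - α·∇
= 3.92 - 1.0·3.24
= 3.92 - 3.24
= 0.68

0.68


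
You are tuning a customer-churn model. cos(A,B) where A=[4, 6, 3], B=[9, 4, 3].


A·B = 4·9 + 6·4 + 3·3 = 69
‖A‖ = √61 = 7.8102, ‖B‖ = √106 = 10.2956
cos = 69/(√61·√106) = 69/√6466 = 0.8581

0.8581


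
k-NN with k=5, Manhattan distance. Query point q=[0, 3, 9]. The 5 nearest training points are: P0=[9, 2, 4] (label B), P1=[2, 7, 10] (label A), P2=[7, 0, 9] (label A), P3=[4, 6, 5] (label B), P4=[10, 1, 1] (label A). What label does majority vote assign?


d(q,P0) = 15  (label B)
d(q,P1) = 7  (label A)
d(q,P2) = 10  (label A)
d(q,P3) = 11  (label B)
d(q,P4) = 20  (label A)
Votes: A=3, B=2
Majority → A

A


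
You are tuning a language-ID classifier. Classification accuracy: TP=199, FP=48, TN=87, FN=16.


Accuracy = (TP+TN)/(TP+TN+FP+FN)
= (199+87)/(350)
= 286/350 = 81.71%

81.71%


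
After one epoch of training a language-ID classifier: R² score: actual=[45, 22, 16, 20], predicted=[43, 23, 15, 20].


ȳ = 25.75
SS_res = Σ(y-ŷ)² = 6
SS_tot = Σ(y-ȳ)² = 512.75
R² = 1 - SS_res/SS_tot = 1 - 0.0117 = 0.9883

0.9883


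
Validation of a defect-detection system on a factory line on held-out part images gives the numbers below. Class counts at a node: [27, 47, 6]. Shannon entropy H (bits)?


Probabilities: [27/80, 47/80, 6/80] ≈ [0.3375, 0.5875, 0.075]
H = -((27/80)·log₂(27/80) + (47/80)·log₂(47/80) + (6/80)·log₂(6/80))
  = 1.26 bits

1.26 bits


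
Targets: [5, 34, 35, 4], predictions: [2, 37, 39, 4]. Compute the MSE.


Squared errors: (5-2)²=9, (34-37)²=9, (35-39)²=16, (4-4)²=0
Sum = 34
MSE = 34/4 = 17/2

17/2


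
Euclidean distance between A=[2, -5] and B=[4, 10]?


d = √((2-4)² + (-5-10)²)
  = √(4 + 225)
  = √229 = 15.1327

15.1327


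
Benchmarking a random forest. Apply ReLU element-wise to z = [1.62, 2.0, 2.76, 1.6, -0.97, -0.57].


ReLU(1.62) = max(0, 1.62) = 1.62
ReLU(2.0) = max(0, 2.0) = 2.0
ReLU(2.76) = max(0, 2.76) = 2.76
ReLU(1.6) = max(0, 1.6) = 1.6
ReLU(-0.97) = max(0, -0.97) = 0.0
ReLU(-0.57) = max(0, -0.57) = 0.0
result = [1.62, 2.0, 2.76, 1.6, 0.0, 0.0]

[1.62, 2.0, 2.76, 1.6, 0.0, 0.0]


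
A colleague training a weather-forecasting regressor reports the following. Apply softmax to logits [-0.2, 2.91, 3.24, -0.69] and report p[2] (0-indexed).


Exponentials: e^-0.2=0.8187, e^2.91=18.3568, e^3.24=25.5337, e^-0.69=0.5016
Sum = 45.2108
Softmax = [0.0181, 0.406, 0.5648, 0.0111]
p[2] = 25.5337/45.2108 = 0.5648

0.5648


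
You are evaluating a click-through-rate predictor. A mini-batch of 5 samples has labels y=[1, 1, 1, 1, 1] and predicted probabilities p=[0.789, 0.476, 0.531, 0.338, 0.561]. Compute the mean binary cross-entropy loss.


L[0] = -ln(0.789) = 0.237
L[1] = -ln(0.476) = 0.7423
L[2] = -ln(0.531) = 0.633
L[3] = -ln(0.338) = 1.0847
L[4] = -ln(0.561) = 0.578
mean = (0.237 + 0.7423 + 0.633 + 1.0847 + 0.578)/5 = 0.655

0.655


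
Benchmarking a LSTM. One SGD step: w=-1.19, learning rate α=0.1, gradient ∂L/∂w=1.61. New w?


w_new = w - α·∇
= -1.19 - 0.1·1.61
= -1.19 - 0.161
= -1.351

-1.351


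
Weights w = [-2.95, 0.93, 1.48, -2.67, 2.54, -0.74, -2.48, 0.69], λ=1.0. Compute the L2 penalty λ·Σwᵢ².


‖w‖₂² = (-2.95)² + (0.93)² + (1.48)² + (-2.67)² + (2.54)² + (-0.74)² + (-2.48)² + (0.69)²
     = 8.7025 + 0.8649 + 2.1904 + 7.1289 + 6.4516 + 0.5476 + 6.1504 + 0.4761
     = 32.5124
λ·‖w‖₂² = 1.0·32.5124 = 32.5124

32.5124


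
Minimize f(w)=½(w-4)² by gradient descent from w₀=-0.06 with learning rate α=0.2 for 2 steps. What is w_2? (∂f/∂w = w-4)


step 1: grad = -0.06-4 = -4.06; w = -0.06 - 0.2·(-4.06) = 0.752
step 2: grad = 0.752-4 = -3.248; w = 0.752 - 0.2·(-3.248) = 1.4016

1.4016


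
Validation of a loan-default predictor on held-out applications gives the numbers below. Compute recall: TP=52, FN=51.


Recall = TP/(TP+FN)
= 52/(52+51)
= 52/103 = 50.49%

50.49%


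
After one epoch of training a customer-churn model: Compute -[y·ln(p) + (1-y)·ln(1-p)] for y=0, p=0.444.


BCE = -[y·ln(p) + (1-y)·ln(1-p)]
= -0 - 1·ln(1-0.444)
= -ln(0.556) = 0.587

0.587


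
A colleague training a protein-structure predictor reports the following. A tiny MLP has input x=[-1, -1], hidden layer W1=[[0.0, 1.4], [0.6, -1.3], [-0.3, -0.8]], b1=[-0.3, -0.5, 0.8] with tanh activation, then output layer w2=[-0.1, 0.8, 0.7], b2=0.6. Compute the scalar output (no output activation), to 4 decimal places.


z1[0] = (0.0)·(-1) + (1.4)·(-1) - 0.3 = -1.7
z1[1] = (0.6)·(-1) + (-1.3)·(-1) - 0.5 = 0.2
z1[2] = (-0.3)·(-1) + (-0.8)·(-1) + 0.8 = 1.9
h = tanh(z1) = [-0.9354, 0.1974, 0.9562]
output = (-0.1)·(-0.9354) + (0.8)·(0.1974) + (0.7)·(0.9562) + 0.6 = 1.5208

1.5208


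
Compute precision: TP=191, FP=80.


Precision = TP/(TP+FP)
= 191/(191+80)
= 191/271 = 70.48%

70.48%


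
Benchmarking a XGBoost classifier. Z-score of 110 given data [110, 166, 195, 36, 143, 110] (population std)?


μ = 126.6667, σ = 50.4304
z = (110 - 126.6667)/50.4304 = -0.3305

-0.3305


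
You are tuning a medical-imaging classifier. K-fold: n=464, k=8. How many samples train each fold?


Fold size = 464/8 = 58
Training per fold = 464 - 58 = 406

406


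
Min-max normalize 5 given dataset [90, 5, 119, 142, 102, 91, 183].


min=5, max=183
(5-5)/(183-5) = 0/178 = 0.0

0.0


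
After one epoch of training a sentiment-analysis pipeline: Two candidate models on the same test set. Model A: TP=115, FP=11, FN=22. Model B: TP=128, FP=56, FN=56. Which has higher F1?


Model A: P=115/126=0.9127, R=115/137=0.8394, F1=2PR/(P+R)=2TP/(2TP+FP+FN)=230/263=0.8745
Model B: P=128/184=0.6957, R=128/184=0.6957, F1=2PR/(P+R)=2TP/(2TP+FP+FN)=256/368=0.6957
0.8745 > 0.6957 → Model A

Model A


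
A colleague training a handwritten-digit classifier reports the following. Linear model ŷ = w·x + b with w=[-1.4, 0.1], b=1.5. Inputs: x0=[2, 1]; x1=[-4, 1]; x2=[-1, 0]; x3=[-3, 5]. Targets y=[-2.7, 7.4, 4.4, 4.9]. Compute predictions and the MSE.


ŷ0 = (-1.4)·(2) + (0.1)·(1) + 1.5 = -1.2
ŷ1 = (-1.4)·(-4) + (0.1)·(1) + 1.5 = 7.2
ŷ2 = (-1.4)·(-1) + (0.1)·(0) + 1.5 = 2.9
ŷ3 = (-1.4)·(-3) + (0.1)·(5) + 1.5 = 6.2
errors² = [2.25, 0.04, 2.25, 1.69]
MSE = 6.2300/4 = 1.5575

1.5575


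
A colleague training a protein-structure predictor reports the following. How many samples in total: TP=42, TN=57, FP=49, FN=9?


Total = TP + TN + FP + FN
= 42 + 57 + 49 + 9
= 157
(Predicted positive: 91, predicted negative: 66)

157


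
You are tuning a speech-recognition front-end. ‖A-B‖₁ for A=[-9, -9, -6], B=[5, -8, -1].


d = |-9-5| + |-9+ 8| + |-6+ 1|
  = 14 + 1 + 5
  = 20

20


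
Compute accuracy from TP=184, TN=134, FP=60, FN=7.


Accuracy = (TP+TN)/(TP+TN+FP+FN)
= (184+134)/(385)
= 318/385 = 82.6%

82.6%


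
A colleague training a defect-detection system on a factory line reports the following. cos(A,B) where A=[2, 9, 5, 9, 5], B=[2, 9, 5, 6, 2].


A·B = 2·2 + 9·9 + 5·5 + 9·6 + 5·2 = 174
‖A‖ = √216 = 14.6969, ‖B‖ = √150 = 12.2474
cos = 174/(√216·√150) = 174/√32400 = 0.9667

0.9667


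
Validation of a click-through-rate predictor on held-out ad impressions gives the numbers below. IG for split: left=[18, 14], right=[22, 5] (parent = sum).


Parent = [40, 19], H_parent = 0.9066
H_left = 0.9887 (n=32), H_right = 0.6913 (n=27)
H_children = (32/59)·0.9887 + (27/59)·0.6913 = 0.8526
IG = 0.9066 - 0.8526 = 0.054

0.054


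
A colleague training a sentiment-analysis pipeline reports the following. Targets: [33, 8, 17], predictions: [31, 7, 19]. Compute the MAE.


Absolute errors: |33-31|=2, |8-7|=1, |17-19|=2
Sum = 5
MAE = 5/3 = 5/3

5/3


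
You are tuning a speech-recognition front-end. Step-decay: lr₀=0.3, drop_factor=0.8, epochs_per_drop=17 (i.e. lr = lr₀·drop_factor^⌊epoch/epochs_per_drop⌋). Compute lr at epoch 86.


n_drops = ⌊86/17⌋ = 5
lr = 0.3·0.8^5 = 0.3·0.32768 = 0.098304

0.098304


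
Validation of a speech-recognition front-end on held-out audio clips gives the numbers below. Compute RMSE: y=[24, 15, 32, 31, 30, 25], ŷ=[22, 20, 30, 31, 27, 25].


MSE = 42/6 = 7
RMSE = √(42/6) = 2.6458

2.6458


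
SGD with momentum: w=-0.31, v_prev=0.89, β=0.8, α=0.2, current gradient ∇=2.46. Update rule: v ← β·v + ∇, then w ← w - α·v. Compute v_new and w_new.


v_new = 0.8·0.89 + 2.46 = 0.712 + 2.46 = 3.172
w_new = -0.31 - 0.2·3.172 = -0.31 - 0.6344 = -0.9444

v_new=3.172, w_new=-0.9444


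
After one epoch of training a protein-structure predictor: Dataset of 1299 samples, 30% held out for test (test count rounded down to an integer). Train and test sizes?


Test = ⌊1299·30/100⌋ = 389
Train = 1299 - 389 = 910

Train: 910, Test: 389


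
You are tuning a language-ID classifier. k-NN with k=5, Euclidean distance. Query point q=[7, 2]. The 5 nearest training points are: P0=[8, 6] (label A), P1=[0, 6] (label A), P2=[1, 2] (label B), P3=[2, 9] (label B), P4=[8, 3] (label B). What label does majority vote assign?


d(q,P0) = 4.1231  (label A)
d(q,P1) = 8.0623  (label A)
d(q,P2) = 6.0  (label B)
d(q,P3) = 8.6023  (label B)
d(q,P4) = 1.4142  (label B)
Votes: A=2, B=3
Majority → B

B


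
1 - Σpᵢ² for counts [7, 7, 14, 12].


Probabilities: [7/40, 7/40, 14/40, 12/40] ≈ [0.175, 0.175, 0.35, 0.3]
Σpᵢ² = (49 + 49 + 196 + 144)/40² = 438/1600
Gini = 1 - Σpᵢ² = 1 - 438/1600 = 0.7263

0.7263


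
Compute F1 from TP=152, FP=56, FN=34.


Precision = 152/208 = 0.7308
Recall = 152/186 = 0.8172
F1 = 2·P·R/(P+R) = 2·TP/(2·TP+FP+FN) = 304/(304+56+34) = 304/394 = 0.7716

0.7716


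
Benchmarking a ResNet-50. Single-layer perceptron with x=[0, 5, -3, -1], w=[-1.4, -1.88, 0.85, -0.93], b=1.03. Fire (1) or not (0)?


z = (0)·(-1.4) + (5)·(-1.88) + (-3)·(0.85) + (-1)·(-0.93) + 1.03
  = -9.99
step(z) = 0 (z<0)

0


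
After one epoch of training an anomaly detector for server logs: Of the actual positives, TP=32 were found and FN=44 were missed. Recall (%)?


Recall = TP/(TP+FN)
= 32/(32+44)
= 32/76 = 42.11%

42.11%


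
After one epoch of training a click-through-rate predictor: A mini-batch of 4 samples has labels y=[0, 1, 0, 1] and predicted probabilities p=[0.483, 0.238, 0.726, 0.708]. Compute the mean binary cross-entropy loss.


L[0] = -ln(1-0.483) = -ln(0.517) = 0.6597
L[1] = -ln(0.238) = 1.4355
L[2] = -ln(1-0.726) = -ln(0.274) = 1.2946
L[3] = -ln(0.708) = 0.3453
mean = (0.6597 + 1.4355 + 1.2946 + 0.3453)/4 = 0.9338

0.9338


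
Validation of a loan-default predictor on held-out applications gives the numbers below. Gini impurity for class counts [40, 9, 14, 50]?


Probabilities: [40/113, 9/113, 14/113, 50/113] ≈ [0.354, 0.0796, 0.1239, 0.4425]
Σpᵢ² = (1600 + 81 + 196 + 2500)/113² = 4377/12769
Gini = 1 - Σpᵢ² = 1 - 4377/12769 = 0.6572

0.6572


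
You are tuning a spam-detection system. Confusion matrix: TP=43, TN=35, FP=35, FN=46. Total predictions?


Total = TP + TN + FP + FN
= 43 + 35 + 35 + 46
= 159
(Predicted positive: 78, predicted negative: 81)

159


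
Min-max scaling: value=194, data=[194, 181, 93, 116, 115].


min=93, max=194
(194-93)/(194-93) = 101/101 = 1.0

1.0


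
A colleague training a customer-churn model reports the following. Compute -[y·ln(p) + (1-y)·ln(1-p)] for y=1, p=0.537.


BCE = -[y·ln(p) + (1-y)·ln(1-p)]
= -1·ln(0.537) - 0
= -ln(0.537) = 0.6218

0.6218


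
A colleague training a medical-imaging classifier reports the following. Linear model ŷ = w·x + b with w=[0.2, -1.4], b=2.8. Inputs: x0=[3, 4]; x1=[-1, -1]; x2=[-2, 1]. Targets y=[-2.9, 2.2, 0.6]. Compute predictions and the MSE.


ŷ0 = (0.2)·(3) + (-1.4)·(4) + 2.8 = -2.2
ŷ1 = (0.2)·(-1) + (-1.4)·(-1) + 2.8 = 4.0
ŷ2 = (0.2)·(-2) + (-1.4)·(1) + 2.8 = 1.0
errors² = [0.49, 3.24, 0.16]
MSE = 3.8900/3 = 1.2967

1.2967


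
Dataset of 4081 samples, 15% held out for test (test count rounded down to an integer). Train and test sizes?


Test = ⌊4081·15/100⌋ = 612
Train = 4081 - 612 = 3469

Train: 3469, Test: 612


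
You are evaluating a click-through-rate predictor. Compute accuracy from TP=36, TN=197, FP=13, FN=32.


Accuracy = (TP+TN)/(TP+TN+FP+FN)
= (36+197)/(278)
= 233/278 = 83.81%

83.81%


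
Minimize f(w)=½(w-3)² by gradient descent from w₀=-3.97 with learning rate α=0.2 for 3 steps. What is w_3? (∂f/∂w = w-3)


step 1: grad = -3.97-3 = -6.97; w = -3.97 - 0.2·(-6.97) = -2.576
step 2: grad = -2.576-3 = -5.576; w = -2.576 - 0.2·(-5.576) = -1.4608
step 3: grad = -1.4608-3 = -4.4608; w = -1.4608 - 0.2·(-4.4608) = -0.56864

-0.56864


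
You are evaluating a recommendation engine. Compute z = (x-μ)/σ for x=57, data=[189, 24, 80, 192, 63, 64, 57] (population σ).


μ = 95.5714, σ = 62.0342
z = (57 - 95.5714)/62.0342 = -0.6218

-0.6218


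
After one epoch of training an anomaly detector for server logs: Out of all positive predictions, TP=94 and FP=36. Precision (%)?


Precision = TP/(TP+FP)
= 94/(94+36)
= 94/130 = 72.31%

72.31%


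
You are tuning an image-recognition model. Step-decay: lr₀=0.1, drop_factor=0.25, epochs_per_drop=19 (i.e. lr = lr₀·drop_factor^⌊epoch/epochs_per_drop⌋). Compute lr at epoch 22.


n_drops = ⌊22/19⌋ = 1
lr = 0.1·0.25^1 = 0.1·0.25 = 0.025

0.025


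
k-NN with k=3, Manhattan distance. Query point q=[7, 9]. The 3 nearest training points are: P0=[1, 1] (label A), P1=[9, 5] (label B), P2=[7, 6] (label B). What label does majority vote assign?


d(q,P0) = 14  (label A)
d(q,P1) = 6  (label B)
d(q,P2) = 3  (label B)
Votes: A=1, B=2
Majority → B

B


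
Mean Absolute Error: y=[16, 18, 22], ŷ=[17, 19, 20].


Absolute errors: |16-17|=1, |18-19|=1, |22-20|=2
Sum = 4
MAE = 4/3 = 4/3

4/3


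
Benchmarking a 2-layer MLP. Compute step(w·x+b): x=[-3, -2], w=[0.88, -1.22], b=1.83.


z = (-3)·(0.88) + (-2)·(-1.22) + 1.83
  = 1.63
step(z) = 1 (z≥0)

1


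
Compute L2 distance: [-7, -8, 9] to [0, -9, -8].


d = √((-7-0)² + (-8+ 9)² + (9+ 8)²)
  = √(49 + 1 + 289)
  = √339 = 18.412

18.412


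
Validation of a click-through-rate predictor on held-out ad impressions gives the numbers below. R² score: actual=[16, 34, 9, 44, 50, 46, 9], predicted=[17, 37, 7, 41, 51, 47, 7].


ȳ = 29.7143
SS_res = Σ(y-ŷ)² = 29
SS_tot = Σ(y-ȳ)² = 1945.43
R² = 1 - SS_res/SS_tot = 1 - 0.0149 = 0.9851

0.9851


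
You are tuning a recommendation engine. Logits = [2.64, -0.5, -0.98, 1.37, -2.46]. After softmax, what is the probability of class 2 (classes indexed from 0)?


Exponentials: e^2.64=14.0132, e^-0.5=0.6065, e^-0.98=0.3753, e^1.37=3.9354, e^-2.46=0.0854
Sum = 19.0158
Softmax = [0.7369, 0.0319, 0.0197, 0.207, 0.0045]
p[2] = 0.3753/19.0158 = 0.0197

0.0197


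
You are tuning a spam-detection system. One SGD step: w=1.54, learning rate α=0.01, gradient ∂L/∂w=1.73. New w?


w_new = w - α·∇
= 1.54 - 0.01·1.73
= 1.54 - 0.0173
= 1.5227

1.5227


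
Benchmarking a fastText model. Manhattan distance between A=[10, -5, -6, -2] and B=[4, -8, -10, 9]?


d = |10-4| + |-5+ 8| + |-6+ 10| + |-2-9|
  = 6 + 3 + 4 + 11
  = 24

24


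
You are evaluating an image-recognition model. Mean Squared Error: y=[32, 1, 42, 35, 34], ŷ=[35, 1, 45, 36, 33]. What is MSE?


Squared errors: (32-35)²=9, (1-1)²=0, (42-45)²=9, (35-36)²=1, (34-33)²=1
Sum = 20
MSE = 20/5 = 4

4


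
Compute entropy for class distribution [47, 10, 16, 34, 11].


Probabilities: [47/118, 10/118, 16/118, 34/118, 11/118] ≈ [0.3983, 0.0847, 0.1356, 0.2881, 0.0932]
H = -((47/118)·log₂(47/118) + (10/118)·log₂(10/118) + (16/118)·log₂(16/118) + (34/118)·log₂(34/118) + (11/118)·log₂(11/118))
  = 2.058 bits

2.058 bits


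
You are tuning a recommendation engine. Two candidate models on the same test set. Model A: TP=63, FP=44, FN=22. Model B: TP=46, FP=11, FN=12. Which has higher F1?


Model A: P=63/107=0.5888, R=63/85=0.7412, F1=2PR/(P+R)=2TP/(2TP+FP+FN)=126/192=0.6562
Model B: P=46/57=0.807, R=46/58=0.7931, F1=2PR/(P+R)=2TP/(2TP+FP+FN)=92/115=0.8
0.6562 < 0.8 → Model B

Model B


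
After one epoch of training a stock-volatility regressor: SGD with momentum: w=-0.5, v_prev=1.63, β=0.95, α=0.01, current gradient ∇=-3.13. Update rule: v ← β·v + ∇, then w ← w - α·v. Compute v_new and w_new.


v_new = 0.95·1.63 - 3.13 = 1.5485 - 3.13 = -1.5815
w_new = -0.5 - 0.01·-1.5815 = -0.5 + 0.015815 = -0.484185

v_new=-1.5815, w_new=-0.484185


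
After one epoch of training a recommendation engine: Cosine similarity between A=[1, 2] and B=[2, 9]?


A·B = 1·2 + 2·9 = 20
‖A‖ = √5 = 2.2361, ‖B‖ = √85 = 9.2195
cos = 20/(√5·√85) = 20/√425 = 0.9701

0.9701


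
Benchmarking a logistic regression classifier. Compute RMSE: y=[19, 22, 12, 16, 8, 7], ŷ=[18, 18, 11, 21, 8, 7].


MSE = 43/6 = 7.1667
RMSE = √(43/6) = 2.6771

2.6771


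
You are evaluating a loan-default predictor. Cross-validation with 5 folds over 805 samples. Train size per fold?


Fold size = 805/5 = 161
Training per fold = 805 - 161 = 644

644


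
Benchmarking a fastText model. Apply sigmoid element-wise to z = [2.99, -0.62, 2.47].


σ(2.99) = 1/(1+e^-2.99) = 0.9521
σ(-0.62) = 1/(1+e^0.62) = 0.3498
σ(2.47) = 1/(1+e^-2.47) = 0.922
result = [0.9521, 0.3498, 0.922]

[0.9521, 0.3498, 0.922]


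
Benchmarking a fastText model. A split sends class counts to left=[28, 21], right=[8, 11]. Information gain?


Parent = [36, 32], H_parent = 0.9975
H_left = 0.9852 (n=49), H_right = 0.9819 (n=19)
H_children = (49/68)·0.9852 + (19/68)·0.9819 = 0.9843
IG = 0.9975 - 0.9843 = 0.0132

0.0132


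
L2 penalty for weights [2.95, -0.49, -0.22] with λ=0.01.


‖w‖₂² = (2.95)² + (-0.49)² + (-0.22)²
     = 8.7025 + 0.2401 + 0.0484
     = 8.991
λ·‖w‖₂² = 0.01·8.991 = 0.08991

0.08991


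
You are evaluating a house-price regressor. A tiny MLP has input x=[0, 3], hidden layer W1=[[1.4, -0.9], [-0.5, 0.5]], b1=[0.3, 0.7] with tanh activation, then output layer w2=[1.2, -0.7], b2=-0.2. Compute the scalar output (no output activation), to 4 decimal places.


z1[0] = (1.4)·(0) + (-0.9)·(3) + 0.3 = -2.4
z1[1] = (-0.5)·(0) + (0.5)·(3) + 0.7 = 2.2
h = tanh(z1) = [-0.9837, 0.9757]
output = (1.2)·(-0.9837) + (-0.7)·(0.9757) - 0.2 = -2.0634

-2.0634


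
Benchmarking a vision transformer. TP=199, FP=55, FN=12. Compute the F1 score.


Precision = 199/254 = 0.7835
Recall = 199/211 = 0.9431
F1 = 2·P·R/(P+R) = 2·TP/(2·TP+FP+FN) = 398/(398+55+12) = 398/465 = 0.8559

0.8559


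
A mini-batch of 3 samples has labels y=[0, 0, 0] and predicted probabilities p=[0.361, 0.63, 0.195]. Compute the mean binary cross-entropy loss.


L[0] = -ln(1-0.361) = -ln(0.639) = 0.4479
L[1] = -ln(1-0.63) = -ln(0.37) = 0.9943
L[2] = -ln(1-0.195) = -ln(0.805) = 0.2169
mean = (0.4479 + 0.9943 + 0.2169)/3 = 0.553

0.553


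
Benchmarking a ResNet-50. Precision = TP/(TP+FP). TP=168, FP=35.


Precision = TP/(TP+FP)
= 168/(168+35)
= 168/203 = 82.76%

82.76%


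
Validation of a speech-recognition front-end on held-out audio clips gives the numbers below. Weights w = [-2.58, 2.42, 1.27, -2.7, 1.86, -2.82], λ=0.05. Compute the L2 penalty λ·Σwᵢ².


‖w‖₂² = (-2.58)² + (2.42)² + (1.27)² + (-2.7)² + (1.86)² + (-2.82)²
     = 6.6564 + 5.8564 + 1.6129 + 7.29 + 3.4596 + 7.9524
     = 32.8277
λ·‖w‖₂² = 0.05·32.8277 = 1.641385

1.641385


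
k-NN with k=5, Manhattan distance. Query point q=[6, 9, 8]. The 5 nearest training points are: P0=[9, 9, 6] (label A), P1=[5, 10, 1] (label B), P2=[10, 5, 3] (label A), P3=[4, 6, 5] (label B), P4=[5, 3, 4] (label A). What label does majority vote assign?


d(q,P0) = 5  (label A)
d(q,P1) = 9  (label B)
d(q,P2) = 13  (label A)
d(q,P3) = 8  (label B)
d(q,P4) = 11  (label A)
Votes: A=3, B=2
Majority → A

A


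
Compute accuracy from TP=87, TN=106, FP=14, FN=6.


Accuracy = (TP+TN)/(TP+TN+FP+FN)
= (87+106)/(213)
= 193/213 = 90.61%

90.61%


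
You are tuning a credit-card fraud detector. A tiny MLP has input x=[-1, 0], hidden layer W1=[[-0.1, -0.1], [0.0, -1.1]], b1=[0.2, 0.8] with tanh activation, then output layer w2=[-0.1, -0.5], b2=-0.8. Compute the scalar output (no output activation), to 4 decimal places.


z1[0] = (-0.1)·(-1) + (-0.1)·(0) + 0.2 = 0.3
z1[1] = (0.0)·(-1) + (-1.1)·(0) + 0.8 = 0.8
h = tanh(z1) = [0.2913, 0.664]
output = (-0.1)·(0.2913) + (-0.5)·(0.664) - 0.8 = -1.1611

-1.1611


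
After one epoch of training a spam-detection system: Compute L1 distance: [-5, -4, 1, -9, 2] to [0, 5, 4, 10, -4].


d = |-5-0| + |-4-5| + |1-4| + |-9-10| + |2+ 4|
  = 5 + 9 + 3 + 19 + 6
  = 42

42


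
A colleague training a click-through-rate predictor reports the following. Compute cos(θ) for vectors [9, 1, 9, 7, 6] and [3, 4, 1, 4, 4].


A·B = 9·3 + 1·4 + 9·1 + 7·4 + 6·4 = 92
‖A‖ = √248 = 15.748, ‖B‖ = √58 = 7.6158
cos = 92/(√248·√58) = 92/√14384 = 0.7671

0.7671


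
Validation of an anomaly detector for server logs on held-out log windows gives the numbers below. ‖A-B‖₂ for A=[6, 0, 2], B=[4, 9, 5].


d = √((6-4)² + (0-9)² + (2-5)²)
  = √(4 + 81 + 9)
  = √94 = 9.6954

9.6954


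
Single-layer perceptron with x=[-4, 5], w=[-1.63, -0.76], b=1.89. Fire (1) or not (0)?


z = (-4)·(-1.63) + (5)·(-0.76) + 1.89
  = 4.61
step(z) = 1 (z≥0)

1


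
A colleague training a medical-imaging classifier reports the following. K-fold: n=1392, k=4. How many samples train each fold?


Fold size = 1392/4 = 348
Training per fold = 1392 - 348 = 1044

1044


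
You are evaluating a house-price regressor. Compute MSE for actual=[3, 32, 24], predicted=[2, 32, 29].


Squared errors: (3-2)²=1, (32-32)²=0, (24-29)²=25
Sum = 26
MSE = 26/3 = 26/3

26/3


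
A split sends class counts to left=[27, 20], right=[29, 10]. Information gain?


Parent = [56, 30], H_parent = 0.933
H_left = 0.9839 (n=47), H_right = 0.8213 (n=39)
H_children = (47/86)·0.9839 + (39/86)·0.8213 = 0.9102
IG = 0.933 - 0.9102 = 0.0228

0.0228


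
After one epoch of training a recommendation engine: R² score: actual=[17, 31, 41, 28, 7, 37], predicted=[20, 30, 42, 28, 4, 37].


ȳ = 26.8333
SS_res = Σ(y-ŷ)² = 20
SS_tot = Σ(y-ȳ)² = 812.83
R² = 1 - SS_res/SS_tot = 1 - 0.0246 = 0.9754

0.9754


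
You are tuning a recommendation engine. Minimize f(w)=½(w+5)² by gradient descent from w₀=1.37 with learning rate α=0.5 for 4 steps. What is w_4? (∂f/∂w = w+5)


step 1: grad = 1.37+5 = 6.37; w = 1.37 - 0.5·(6.37) = -1.815
step 2: grad = -1.815+5 = 3.185; w = -1.815 - 0.5·(3.185) = -3.4075
step 3: grad = -3.4075+5 = 1.5925; w = -3.4075 - 0.5·(1.5925) = -4.20375
step 4: grad = -4.20375+5 = 0.79625; w = -4.20375 - 0.5·(0.79625) = -4.601875

-4.601875


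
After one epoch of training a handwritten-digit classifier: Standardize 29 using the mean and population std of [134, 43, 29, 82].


μ = 72, σ = 40.7247
z = (29 - 72)/40.7247 = -1.0559

-1.0559


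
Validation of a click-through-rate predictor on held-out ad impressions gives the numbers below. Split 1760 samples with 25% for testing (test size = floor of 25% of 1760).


Test = ⌊1760·25/100⌋ = 440
Train = 1760 - 440 = 1320

Train: 1320, Test: 440


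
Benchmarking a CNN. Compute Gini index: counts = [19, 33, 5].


Probabilities: [19/57, 33/57, 5/57] ≈ [0.3333, 0.5789, 0.0877]
Σpᵢ² = (361 + 1089 + 25)/57² = 1475/3249
Gini = 1 - Σpᵢ² = 1 - 1475/3249 = 0.546

0.546


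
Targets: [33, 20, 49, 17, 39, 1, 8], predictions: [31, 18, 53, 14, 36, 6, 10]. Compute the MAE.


Absolute errors: |33-31|=2, |20-18|=2, |49-53|=4, |17-14|=3, |39-36|=3, |1-6|=5, |8-10|=2
Sum = 21
MAE = 21/7 = 3

3


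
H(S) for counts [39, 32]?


Probabilities: [39/71, 32/71] ≈ [0.5493, 0.4507]
H = -((39/71)·log₂(39/71) + (32/71)·log₂(32/71))
  = 0.993 bits

0.993 bits


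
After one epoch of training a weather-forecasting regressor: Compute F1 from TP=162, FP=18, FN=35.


Precision = 162/180 = 0.9
Recall = 162/197 = 0.8223
F1 = 2·P·R/(P+R) = 2·TP/(2·TP+FP+FN) = 324/(324+18+35) = 324/377 = 0.8594

0.8594


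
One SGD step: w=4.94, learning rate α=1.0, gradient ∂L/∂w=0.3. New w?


w_new = w - α·∇
= 4.94 - 1.0·0.3
= 4.94 - 0.3
= 4.64

4.64


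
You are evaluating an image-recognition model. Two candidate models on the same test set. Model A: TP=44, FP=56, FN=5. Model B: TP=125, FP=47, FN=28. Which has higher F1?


Model A: P=44/100=0.44, R=44/49=0.898, F1=2PR/(P+R)=2TP/(2TP+FP+FN)=88/149=0.5906
Model B: P=125/172=0.7267, R=125/153=0.817, F1=2PR/(P+R)=2TP/(2TP+FP+FN)=250/325=0.7692
0.5906 < 0.7692 → Model B

Model B


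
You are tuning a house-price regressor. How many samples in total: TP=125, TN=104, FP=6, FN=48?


Total = TP + TN + FP + FN
= 125 + 104 + 6 + 48
= 283
(Predicted positive: 131, predicted negative: 152)

283


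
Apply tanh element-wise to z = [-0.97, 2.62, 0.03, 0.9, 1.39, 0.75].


tanh(-0.97) = -0.7487
tanh(2.62) = 0.9895
tanh(0.03) = 0.03
tanh(0.9) = 0.7163
tanh(1.39) = 0.8832
tanh(0.75) = 0.6351
result = [-0.7487, 0.9895, 0.03, 0.7163, 0.8832, 0.6351]

[-0.7487, 0.9895, 0.03, 0.7163, 0.8832, 0.6351]


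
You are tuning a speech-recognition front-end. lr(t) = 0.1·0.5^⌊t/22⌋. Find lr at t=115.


n_drops = ⌊115/22⌋ = 5
lr = 0.1·0.5^5 = 0.1·0.03125 = 0.003125

0.003125


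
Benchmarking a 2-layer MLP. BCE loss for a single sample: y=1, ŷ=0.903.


BCE = -[y·ln(p) + (1-y)·ln(1-p)]
= -1·ln(0.903) - 0
= -ln(0.903) = 0.102

0.102


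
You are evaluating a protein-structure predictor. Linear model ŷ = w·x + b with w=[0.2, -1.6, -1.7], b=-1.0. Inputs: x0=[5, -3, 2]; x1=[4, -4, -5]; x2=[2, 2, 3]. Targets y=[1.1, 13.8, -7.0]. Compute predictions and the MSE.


ŷ0 = (0.2)·(5) + (-1.6)·(-3) + (-1.7)·(2) - 1.0 = 1.4
ŷ1 = (0.2)·(4) + (-1.6)·(-4) + (-1.7)·(-5) - 1.0 = 14.7
ŷ2 = (0.2)·(2) + (-1.6)·(2) + (-1.7)·(3) - 1.0 = -8.9
errors² = [0.09, 0.81, 3.61]
MSE = 4.5100/3 = 1.5033

1.5033


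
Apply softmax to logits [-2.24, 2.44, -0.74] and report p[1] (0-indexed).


Exponentials: e^-2.24=0.1065, e^2.44=11.473, e^-0.74=0.4771
Sum = 12.0566
Softmax = [0.0088, 0.9516, 0.0396]
p[1] = 11.473/12.0566 = 0.9516

0.9516


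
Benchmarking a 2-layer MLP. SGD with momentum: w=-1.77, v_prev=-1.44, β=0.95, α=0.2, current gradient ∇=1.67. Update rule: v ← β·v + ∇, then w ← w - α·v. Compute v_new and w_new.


v_new = 0.95·-1.44 + 1.67 = -1.368 + 1.67 = 0.302
w_new = -1.77 - 0.2·0.302 = -1.77 - 0.0604 = -1.8304

v_new=0.302, w_new=-1.8304


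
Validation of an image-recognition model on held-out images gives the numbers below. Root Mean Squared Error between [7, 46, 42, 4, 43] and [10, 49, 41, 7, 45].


MSE = 32/5 = 6.4
RMSE = √(32/5) = 2.5298

2.5298


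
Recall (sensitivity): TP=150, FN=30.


Recall = TP/(TP+FN)
= 150/(150+30)
= 150/180 = 83.33%

83.33%


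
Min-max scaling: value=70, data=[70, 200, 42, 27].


min=27, max=200
(70-27)/(200-27) = 43/173 = 0.2486

0.2486


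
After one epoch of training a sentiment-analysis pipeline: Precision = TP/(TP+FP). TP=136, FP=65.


Precision = TP/(TP+FP)
= 136/(136+65)
= 136/201 = 67.66%

67.66%


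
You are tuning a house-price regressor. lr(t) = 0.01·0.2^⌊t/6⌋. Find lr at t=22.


n_drops = ⌊22/6⌋ = 3
lr = 0.01·0.2^3 = 0.01·0.008 = 0.00008

0.00008


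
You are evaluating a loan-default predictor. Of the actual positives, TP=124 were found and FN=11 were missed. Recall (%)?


Recall = TP/(TP+FN)
= 124/(124+11)
= 124/135 = 91.85%

91.85%


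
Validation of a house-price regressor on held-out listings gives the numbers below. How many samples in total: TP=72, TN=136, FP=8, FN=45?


Total = TP + TN + FP + FN
= 72 + 136 + 8 + 45
= 261
(Predicted positive: 80, predicted negative: 181)

261


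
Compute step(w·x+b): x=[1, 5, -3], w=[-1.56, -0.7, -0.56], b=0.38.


z = (1)·(-1.56) + (5)·(-0.7) + (-3)·(-0.56) + 0.38
  = -3.0
step(z) = 0 (z<0)

0


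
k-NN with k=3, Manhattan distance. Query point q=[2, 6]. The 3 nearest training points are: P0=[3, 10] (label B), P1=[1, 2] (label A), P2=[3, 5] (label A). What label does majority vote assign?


d(q,P0) = 5  (label B)
d(q,P1) = 5  (label A)
d(q,P2) = 2  (label A)
Votes: A=2, B=1
Majority → A

A


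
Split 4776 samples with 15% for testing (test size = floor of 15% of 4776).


Test = ⌊4776·15/100⌋ = 716
Train = 4776 - 716 = 4060

Train: 4060, Test: 716


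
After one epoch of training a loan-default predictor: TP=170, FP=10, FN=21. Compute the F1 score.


Precision = 170/180 = 0.9444
Recall = 170/191 = 0.8901
F1 = 2·P·R/(P+R) = 2·TP/(2·TP+FP+FN) = 340/(340+10+21) = 340/371 = 0.9164

0.9164


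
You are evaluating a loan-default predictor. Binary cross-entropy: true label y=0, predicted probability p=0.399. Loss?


BCE = -[y·ln(p) + (1-y)·ln(1-p)]
= -0 - 1·ln(1-0.399)
= -ln(0.601) = 0.5092

0.5092


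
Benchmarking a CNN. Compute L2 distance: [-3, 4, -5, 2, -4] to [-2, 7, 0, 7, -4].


d = √((-3+ 2)² + (4-7)² + (-5-0)² + (2-7)² + (-4+ 4)²)
  = √(1 + 9 + 25 + 25 + 0)
  = √60 = 7.746

7.746


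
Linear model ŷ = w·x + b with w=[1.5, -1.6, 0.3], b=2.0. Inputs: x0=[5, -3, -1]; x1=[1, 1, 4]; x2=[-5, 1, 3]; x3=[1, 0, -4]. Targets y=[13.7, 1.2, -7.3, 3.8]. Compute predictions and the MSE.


ŷ0 = (1.5)·(5) + (-1.6)·(-3) + (0.3)·(-1) + 2.0 = 14.0
ŷ1 = (1.5)·(1) + (-1.6)·(1) + (0.3)·(4) + 2.0 = 3.1
ŷ2 = (1.5)·(-5) + (-1.6)·(1) + (0.3)·(3) + 2.0 = -6.2
ŷ3 = (1.5)·(1) + (-1.6)·(0) + (0.3)·(-4) + 2.0 = 2.3
errors² = [0.09, 3.61, 1.21, 2.25]
MSE = 7.1600/4 = 1.79

1.79


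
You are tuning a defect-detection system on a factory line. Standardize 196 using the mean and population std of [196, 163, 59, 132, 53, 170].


μ = 128.8333, σ = 54.7887
z = (196 - 128.8333)/54.7887 = 1.2259

1.2259


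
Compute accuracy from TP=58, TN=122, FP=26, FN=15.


Accuracy = (TP+TN)/(TP+TN+FP+FN)
= (58+122)/(221)
= 180/221 = 81.45%

81.45%


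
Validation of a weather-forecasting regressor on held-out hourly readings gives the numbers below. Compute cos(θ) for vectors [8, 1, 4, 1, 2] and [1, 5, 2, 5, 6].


A·B = 8·1 + 1·5 + 4·2 + 1·5 + 2·6 = 38
‖A‖ = √86 = 9.2736, ‖B‖ = √91 = 9.5394
cos = 38/(√86·√91) = 38/√7826 = 0.4295

0.4295


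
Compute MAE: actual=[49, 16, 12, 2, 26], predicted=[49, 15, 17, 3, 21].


Absolute errors: |49-49|=0, |16-15|=1, |12-17|=5, |2-3|=1, |26-21|=5
Sum = 12
MAE = 12/5 = 12/5

12/5


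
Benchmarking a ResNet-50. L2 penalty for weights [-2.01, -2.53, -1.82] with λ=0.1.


‖w‖₂² = (-2.01)² + (-2.53)² + (-1.82)²
     = 4.0401 + 6.4009 + 3.3124
     = 13.7534
λ·‖w‖₂² = 0.1·13.7534 = 1.37534

1.37534


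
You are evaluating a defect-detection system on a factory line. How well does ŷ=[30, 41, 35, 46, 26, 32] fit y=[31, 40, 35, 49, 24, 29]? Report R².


ȳ = 34.6667
SS_res = Σ(y-ŷ)² = 24
SS_tot = Σ(y-ȳ)² = 393.33
R² = 1 - SS_res/SS_tot = 1 - 0.061 = 0.939

0.939


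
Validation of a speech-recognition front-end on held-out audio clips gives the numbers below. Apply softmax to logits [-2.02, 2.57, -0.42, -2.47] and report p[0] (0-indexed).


Exponentials: e^-2.02=0.1327, e^2.57=13.0658, e^-0.42=0.657, e^-2.47=0.0846
Sum = 13.9401
Softmax = [0.0095, 0.9373, 0.0471, 0.0061]
p[0] = 0.1327/13.9401 = 0.0095

0.0095


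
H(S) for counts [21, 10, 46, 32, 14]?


Probabilities: [21/123, 10/123, 46/123, 32/123, 14/123] ≈ [0.1707, 0.0813, 0.374, 0.2602, 0.1138]
H = -((21/123)·log₂(21/123) + (10/123)·log₂(10/123) + (46/123)·log₂(46/123) + (32/123)·log₂(32/123) + (14/123)·log₂(14/123))
  = 2.1226 bits

2.1226 bits


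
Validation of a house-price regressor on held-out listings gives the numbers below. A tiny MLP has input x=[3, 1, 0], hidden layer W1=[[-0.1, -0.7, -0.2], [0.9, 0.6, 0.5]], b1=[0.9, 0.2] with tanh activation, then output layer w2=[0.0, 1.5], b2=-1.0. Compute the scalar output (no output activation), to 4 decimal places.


z1[0] = (-0.1)·(3) + (-0.7)·(1) + (-0.2)·(0) + 0.9 = -0.1
z1[1] = (0.9)·(3) + (0.6)·(1) + (0.5)·(0) + 0.2 = 3.5
h = tanh(z1) = [-0.0997, 0.9982]
output = (0.0)·(-0.0997) + (1.5)·(0.9982) - 1.0 = 0.4973

0.4973


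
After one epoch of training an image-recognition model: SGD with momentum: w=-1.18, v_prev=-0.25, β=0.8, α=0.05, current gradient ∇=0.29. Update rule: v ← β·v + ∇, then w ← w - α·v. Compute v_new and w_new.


v_new = 0.8·-0.25 + 0.29 = -0.2 + 0.29 = 0.09
w_new = -1.18 - 0.05·0.09 = -1.18 - 0.0045 = -1.1845

v_new=0.09, w_new=-1.1845


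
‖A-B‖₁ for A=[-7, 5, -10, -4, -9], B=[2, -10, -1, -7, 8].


d = |-7-2| + |5+ 10| + |-10+ 1| + |-4+ 7| + |-9-8|
  = 9 + 15 + 9 + 3 + 17
  = 53

53


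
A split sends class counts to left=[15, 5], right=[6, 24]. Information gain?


Parent = [21, 29], H_parent = 0.9815
H_left = 0.8113 (n=20), H_right = 0.7219 (n=30)
H_children = (20/50)·0.8113 + (30/50)·0.7219 = 0.7577
IG = 0.9815 - 0.7577 = 0.2238

0.2238


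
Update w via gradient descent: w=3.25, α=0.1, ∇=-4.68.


w_new = w - α·∇
= 3.25 - 0.1·-4.68
= 3.25 + 0.468
= 3.718

3.718


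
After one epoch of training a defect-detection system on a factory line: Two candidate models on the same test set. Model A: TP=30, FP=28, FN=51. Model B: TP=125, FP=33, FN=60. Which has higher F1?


Model A: P=30/58=0.5172, R=30/81=0.3704, F1=2PR/(P+R)=2TP/(2TP+FP+FN)=60/139=0.4317
Model B: P=125/158=0.7911, R=125/185=0.6757, F1=2PR/(P+R)=2TP/(2TP+FP+FN)=250/343=0.7289
0.4317 < 0.7289 → Model B

Model B


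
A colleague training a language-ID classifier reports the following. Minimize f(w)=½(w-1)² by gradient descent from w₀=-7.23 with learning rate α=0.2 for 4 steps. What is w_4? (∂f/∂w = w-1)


step 1: grad = -7.23-1 = -8.23; w = -7.23 - 0.2·(-8.23) = -5.584
step 2: grad = -5.584-1 = -6.584; w = -5.584 - 0.2·(-6.584) = -4.2672
step 3: grad = -4.2672-1 = -5.2672; w = -4.2672 - 0.2·(-5.2672) = -3.21376
step 4: grad = -3.21376-1 = -4.21376; w = -3.21376 - 0.2·(-4.21376) = -2.371008

-2.371008


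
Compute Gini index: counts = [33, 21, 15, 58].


Probabilities: [33/127, 21/127, 15/127, 58/127] ≈ [0.2598, 0.1654, 0.1181, 0.4567]
Σpᵢ² = (1089 + 441 + 225 + 3364)/127² = 5119/16129
Gini = 1 - Σpᵢ² = 1 - 5119/16129 = 0.6826

0.6826


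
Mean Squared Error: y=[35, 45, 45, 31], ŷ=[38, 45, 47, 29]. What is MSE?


Squared errors: (35-38)²=9, (45-45)²=0, (45-47)²=4, (31-29)²=4
Sum = 17
MSE = 17/4 = 17/4

17/4


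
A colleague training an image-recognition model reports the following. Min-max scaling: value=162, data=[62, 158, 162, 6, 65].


min=6, max=162
(162-6)/(162-6) = 156/156 = 1.0

1.0


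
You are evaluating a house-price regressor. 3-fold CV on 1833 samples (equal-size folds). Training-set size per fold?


Fold size = 1833/3 = 611
Training per fold = 1833 - 611 = 1222

1222


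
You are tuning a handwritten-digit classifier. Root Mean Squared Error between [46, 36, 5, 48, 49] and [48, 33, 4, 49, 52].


MSE = 24/5 = 4.8
RMSE = √(24/5) = 2.1909

2.1909


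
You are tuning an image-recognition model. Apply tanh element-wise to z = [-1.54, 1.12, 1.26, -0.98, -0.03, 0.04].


tanh(-1.54) = -0.9121
tanh(1.12) = 0.8076
tanh(1.26) = 0.8511
tanh(-0.98) = -0.7531
tanh(-0.03) = -0.03
tanh(0.04) = 0.04
result = [-0.9121, 0.8076, 0.8511, -0.7531, -0.03, 0.04]

[-0.9121, 0.8076, 0.8511, -0.7531, -0.03, 0.04]


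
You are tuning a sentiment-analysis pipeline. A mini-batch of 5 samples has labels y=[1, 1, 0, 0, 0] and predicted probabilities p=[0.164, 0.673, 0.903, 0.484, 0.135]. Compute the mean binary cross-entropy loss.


L[0] = -ln(0.164) = 1.8079
L[1] = -ln(0.673) = 0.396
L[2] = -ln(1-0.903) = -ln(0.097) = 2.333
L[3] = -ln(1-0.484) = -ln(0.516) = 0.6616
L[4] = -ln(1-0.135) = -ln(0.865) = 0.145
mean = (1.8079 + 0.396 + 2.333 + 0.6616 + 0.145)/5 = 1.0687

1.0687
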